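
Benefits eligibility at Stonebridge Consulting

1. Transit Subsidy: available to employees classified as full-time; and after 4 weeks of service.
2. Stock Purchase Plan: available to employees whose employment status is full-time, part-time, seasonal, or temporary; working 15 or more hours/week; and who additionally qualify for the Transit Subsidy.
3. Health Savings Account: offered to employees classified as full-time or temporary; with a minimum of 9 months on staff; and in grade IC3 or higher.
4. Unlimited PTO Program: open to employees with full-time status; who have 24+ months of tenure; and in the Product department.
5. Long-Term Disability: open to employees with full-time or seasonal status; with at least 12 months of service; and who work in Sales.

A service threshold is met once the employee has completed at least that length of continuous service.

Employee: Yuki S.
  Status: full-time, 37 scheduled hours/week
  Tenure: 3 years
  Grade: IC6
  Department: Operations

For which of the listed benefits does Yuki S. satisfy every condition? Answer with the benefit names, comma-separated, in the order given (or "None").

Transit Subsidy — status full-time ✓; service 3 years ≥ 4 weeks (≈28 days) ✓ → eligible.
Stock Purchase Plan — status full-time ✓; 37 hrs/wk ≥ 15 ✓; eligible for Transit Subsidy ✓ → eligible.
Health Savings Account — status full-time ✓; service 3 years ≥ 9 months (≈270 days) ✓; grade IC6 ≥ IC3 ✓ → eligible.
Unlimited PTO Program — status full-time ✓; service 3 years ≥ 24 months (≈720 days) ✓; dept Operations ✗ → not eligible.
Long-Term Disability — status full-time ✓; service 3 years ≥ 12 months (≈360 days) ✓; dept Operations ✗ → not eligible.

Transit Subsidy, Stock Purchase Plan, Health Savings Account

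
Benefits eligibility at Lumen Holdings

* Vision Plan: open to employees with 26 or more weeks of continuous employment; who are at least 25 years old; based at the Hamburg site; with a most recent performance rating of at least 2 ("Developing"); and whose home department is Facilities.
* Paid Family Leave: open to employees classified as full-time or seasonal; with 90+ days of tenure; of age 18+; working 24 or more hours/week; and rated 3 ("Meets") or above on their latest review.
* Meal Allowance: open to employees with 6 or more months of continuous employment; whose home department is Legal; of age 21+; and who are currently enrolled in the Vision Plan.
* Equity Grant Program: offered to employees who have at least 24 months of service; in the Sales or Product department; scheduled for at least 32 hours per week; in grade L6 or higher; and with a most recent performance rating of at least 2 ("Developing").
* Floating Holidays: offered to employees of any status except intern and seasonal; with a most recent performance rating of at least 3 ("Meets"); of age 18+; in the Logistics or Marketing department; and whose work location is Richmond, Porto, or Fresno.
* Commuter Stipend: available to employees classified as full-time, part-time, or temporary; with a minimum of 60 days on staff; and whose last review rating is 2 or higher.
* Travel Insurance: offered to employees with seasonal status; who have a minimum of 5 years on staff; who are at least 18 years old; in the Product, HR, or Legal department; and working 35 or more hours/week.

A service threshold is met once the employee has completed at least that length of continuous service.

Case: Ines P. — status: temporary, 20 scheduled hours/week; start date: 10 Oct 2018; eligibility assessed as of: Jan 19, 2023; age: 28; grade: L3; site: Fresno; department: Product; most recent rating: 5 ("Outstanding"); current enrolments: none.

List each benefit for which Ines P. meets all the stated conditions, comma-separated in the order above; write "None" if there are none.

Service from 10 Oct 2018 to Jan 19, 2023: 1562 days.
Vision Plan — service 1562 days ≥ 26 weeks (≈182 days) ✓; age 28 ≥ 25 ✓; site Fresno ✗ (not Hamburg) → not eligible.
Paid Family Leave — status temporary ✗ (requires full-time or seasonal) → not eligible.
Meal Allowance — service 1562 days ≥ 6 months (≈180 days) ✓; dept Product ✗ → not eligible.
Equity Grant Program — service 1562 days ≥ 24 months (≈720 days) ✓; dept Product ✓; 20 hrs/wk < 32 ✗ → not eligible.
Floating Holidays — status temporary ✓ (not excluded); rating 5 ≥ 3 ✓; age 28 ≥ 18 ✓; dept Product ✗ → not eligible.
Commuter Stipend — status temporary ✓; service 1562 days ≥ 60 days ✓; rating 5 ≥ 2 ✓ → eligible.
Travel Insurance — status temporary ✗ (requires seasonal) → not eligible.

Commuter Stipend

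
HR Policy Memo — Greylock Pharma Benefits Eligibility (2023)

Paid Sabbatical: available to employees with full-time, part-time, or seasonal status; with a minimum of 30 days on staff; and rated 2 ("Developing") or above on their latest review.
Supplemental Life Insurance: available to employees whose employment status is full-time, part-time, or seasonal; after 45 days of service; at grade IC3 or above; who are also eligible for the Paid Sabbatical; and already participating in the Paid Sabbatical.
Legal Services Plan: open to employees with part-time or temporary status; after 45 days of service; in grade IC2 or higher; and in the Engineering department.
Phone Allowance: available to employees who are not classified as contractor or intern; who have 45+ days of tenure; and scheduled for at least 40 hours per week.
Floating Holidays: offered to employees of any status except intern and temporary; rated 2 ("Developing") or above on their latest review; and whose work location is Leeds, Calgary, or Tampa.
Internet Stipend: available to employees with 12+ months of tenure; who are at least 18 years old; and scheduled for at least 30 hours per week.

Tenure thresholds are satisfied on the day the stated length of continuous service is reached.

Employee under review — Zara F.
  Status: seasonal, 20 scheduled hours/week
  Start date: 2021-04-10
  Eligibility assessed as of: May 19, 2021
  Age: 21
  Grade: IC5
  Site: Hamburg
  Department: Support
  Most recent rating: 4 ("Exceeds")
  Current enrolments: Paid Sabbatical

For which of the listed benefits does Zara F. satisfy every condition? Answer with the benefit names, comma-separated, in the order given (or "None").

Paid Sabbatical

Service from 2021-04-10 to May 19, 2021: 39 days.
Paid Sabbatical — status seasonal ✓; service 39 days ≥ 30 days ✓; rating 4 ≥ 2 ✓ → eligible.
Supplemental Life Insurance — status seasonal ✓; service 39 days < 45 days ✗ → not eligible.
Legal Services Plan — status seasonal ✗ (requires part-time or temporary) → not eligible.
Phone Allowance — status seasonal ✓ (not excluded); service 39 days < 45 days ✗ → not eligible.
Floating Holidays — status seasonal ✓ (not excluded); rating 4 ≥ 2 ✓; site Hamburg ✗ (not Leeds, Calgary, or Tampa) → not eligible.
Internet Stipend — service 39 days < 12 months (≈360 days) ✗ → not eligible.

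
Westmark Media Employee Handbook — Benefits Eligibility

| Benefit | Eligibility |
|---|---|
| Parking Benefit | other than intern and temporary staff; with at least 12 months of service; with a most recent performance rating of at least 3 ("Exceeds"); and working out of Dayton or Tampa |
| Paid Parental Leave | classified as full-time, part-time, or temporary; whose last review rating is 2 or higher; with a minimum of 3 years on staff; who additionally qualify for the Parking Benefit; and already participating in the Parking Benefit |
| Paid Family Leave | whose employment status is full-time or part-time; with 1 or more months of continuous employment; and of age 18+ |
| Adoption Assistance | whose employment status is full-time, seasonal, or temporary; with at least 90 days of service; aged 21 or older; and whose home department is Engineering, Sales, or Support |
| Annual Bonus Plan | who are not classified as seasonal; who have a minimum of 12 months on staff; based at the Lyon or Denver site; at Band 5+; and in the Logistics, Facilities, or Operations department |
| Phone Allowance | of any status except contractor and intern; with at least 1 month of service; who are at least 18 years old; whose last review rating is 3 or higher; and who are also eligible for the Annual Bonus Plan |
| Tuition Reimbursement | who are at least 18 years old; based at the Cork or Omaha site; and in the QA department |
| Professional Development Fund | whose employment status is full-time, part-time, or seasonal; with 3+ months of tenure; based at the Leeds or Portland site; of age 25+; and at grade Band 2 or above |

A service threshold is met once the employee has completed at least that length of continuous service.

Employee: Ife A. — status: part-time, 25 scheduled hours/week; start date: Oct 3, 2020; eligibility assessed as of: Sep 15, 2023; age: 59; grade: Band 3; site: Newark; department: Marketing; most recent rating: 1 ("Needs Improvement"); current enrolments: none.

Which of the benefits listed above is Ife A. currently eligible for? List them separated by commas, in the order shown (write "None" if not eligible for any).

Service from Oct 3, 2020 to Sep 15, 2023: 1077 days.
Parking Benefit — status part-time ✓ (not excluded); service 1077 days ≥ 12 months (≈360 days) ✓; rating 1 < 3 ✗ → not eligible.
Paid Parental Leave — status part-time ✓; rating 1 < 2 ✗ → not eligible.
Paid Family Leave — status part-time ✓; service 1077 days ≥ 1 month (≈30 days) ✓; age 59 ≥ 18 ✓ → eligible.
Adoption Assistance — status part-time ✗ (requires full-time, seasonal, or temporary) → not eligible.
Annual Bonus Plan — status part-time ✓ (not excluded); service 1077 days ≥ 12 months (≈360 days) ✓; site Newark ✗ (not Lyon or Denver) → not eligible.
Phone Allowance — status part-time ✓ (not excluded); service 1077 days ≥ 1 month (≈30 days) ✓; age 59 ≥ 18 ✓; rating 1 < 3 ✗ → not eligible.
Tuition Reimbursement — age 59 ≥ 18 ✓; site Newark ✗ (not Cork or Omaha) → not eligible.
Professional Development Fund — status part-time ✓; service 1077 days ≥ 3 months (≈90 days) ✓; site Newark ✗ (not Leeds or Portland) → not eligible.

Paid Family Leave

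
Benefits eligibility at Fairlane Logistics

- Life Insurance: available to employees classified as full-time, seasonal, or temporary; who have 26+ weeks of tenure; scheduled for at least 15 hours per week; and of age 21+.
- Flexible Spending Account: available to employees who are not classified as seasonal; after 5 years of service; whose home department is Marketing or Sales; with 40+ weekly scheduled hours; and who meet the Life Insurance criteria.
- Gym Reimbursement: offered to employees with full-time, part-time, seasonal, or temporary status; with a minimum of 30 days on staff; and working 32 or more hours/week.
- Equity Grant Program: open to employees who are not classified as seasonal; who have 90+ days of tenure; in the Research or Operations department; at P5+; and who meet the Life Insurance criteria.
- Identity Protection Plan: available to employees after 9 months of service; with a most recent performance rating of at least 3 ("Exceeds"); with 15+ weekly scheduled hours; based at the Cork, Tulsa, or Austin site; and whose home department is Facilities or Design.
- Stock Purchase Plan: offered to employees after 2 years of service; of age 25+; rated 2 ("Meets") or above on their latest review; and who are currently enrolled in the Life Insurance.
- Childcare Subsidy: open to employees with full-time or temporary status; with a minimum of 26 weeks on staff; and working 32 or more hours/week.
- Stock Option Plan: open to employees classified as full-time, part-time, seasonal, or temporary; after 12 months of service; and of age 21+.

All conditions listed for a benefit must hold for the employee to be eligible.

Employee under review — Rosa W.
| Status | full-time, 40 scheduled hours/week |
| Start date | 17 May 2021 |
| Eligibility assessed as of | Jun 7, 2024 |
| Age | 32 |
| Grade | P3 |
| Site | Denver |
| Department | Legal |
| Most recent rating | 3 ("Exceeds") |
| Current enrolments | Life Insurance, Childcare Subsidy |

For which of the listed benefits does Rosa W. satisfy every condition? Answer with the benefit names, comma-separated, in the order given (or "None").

Service from 17 May 2021 to Jun 7, 2024: 1117 days.
Life Insurance — status full-time ✓; service 1117 days ≥ 26 weeks (≈182 days) ✓; 40 hrs/wk ≥ 15 ✓; age 32 ≥ 21 ✓ → eligible.
Flexible Spending Account — status full-time ✓ (not excluded); service 1117 days < 5 years (≈1825 days) ✗ → not eligible.
Gym Reimbursement — status full-time ✓; service 1117 days ≥ 30 days ✓; 40 hrs/wk ≥ 32 ✓ → eligible.
Equity Grant Program — status full-time ✓ (not excluded); service 1117 days ≥ 90 days ✓; dept Legal ✗ → not eligible.
Identity Protection Plan — service 1117 days ≥ 9 months (≈270 days) ✓; rating 3 ≥ 3 ✓; 40 hrs/wk ≥ 15 ✓; site Denver ✗ (not Cork, Tulsa, or Austin) → not eligible.
Stock Purchase Plan — service 1117 days ≥ 2 years (≈730 days) ✓; age 32 ≥ 25 ✓; rating 3 ≥ 2 ✓; enrolled in Life Insurance ✓ → eligible.
Childcare Subsidy — status full-time ✓; service 1117 days ≥ 26 weeks (≈182 days) ✓; 40 hrs/wk ≥ 32 ✓ → eligible.
Stock Option Plan — status full-time ✓; service 1117 days ≥ 12 months (≈360 days) ✓; age 32 ≥ 21 ✓ → eligible.

Life Insurance, Gym Reimbursement, Stock Purchase Plan, Childcare Subsidy, Stock Option Plan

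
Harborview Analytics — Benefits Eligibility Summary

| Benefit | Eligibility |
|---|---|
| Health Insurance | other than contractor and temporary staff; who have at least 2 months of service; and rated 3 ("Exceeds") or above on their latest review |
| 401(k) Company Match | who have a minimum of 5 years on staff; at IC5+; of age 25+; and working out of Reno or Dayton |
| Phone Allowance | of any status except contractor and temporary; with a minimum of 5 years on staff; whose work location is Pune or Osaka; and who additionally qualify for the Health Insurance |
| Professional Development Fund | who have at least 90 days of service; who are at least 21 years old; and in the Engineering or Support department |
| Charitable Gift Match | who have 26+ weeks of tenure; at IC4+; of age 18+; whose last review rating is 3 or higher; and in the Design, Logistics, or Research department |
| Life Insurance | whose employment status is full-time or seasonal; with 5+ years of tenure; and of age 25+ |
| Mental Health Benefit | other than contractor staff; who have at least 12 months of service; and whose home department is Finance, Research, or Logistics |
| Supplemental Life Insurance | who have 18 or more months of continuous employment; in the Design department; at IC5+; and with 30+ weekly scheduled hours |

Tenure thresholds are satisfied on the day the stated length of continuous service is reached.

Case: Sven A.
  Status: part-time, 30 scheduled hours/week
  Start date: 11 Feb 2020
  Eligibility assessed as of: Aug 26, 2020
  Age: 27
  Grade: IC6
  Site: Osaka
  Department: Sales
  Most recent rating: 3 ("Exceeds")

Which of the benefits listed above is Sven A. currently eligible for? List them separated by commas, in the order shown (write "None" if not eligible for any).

Health Insurance

Service from 11 Feb 2020 to Aug 26, 2020: 197 days.
Health Insurance — status part-time ✓ (not excluded); service 197 days ≥ 2 months (≈60 days) ✓; rating 3 ≥ 3 ✓ → eligible.
401(k) Company Match — service 197 days < 5 years (≈1825 days) ✗ → not eligible.
Phone Allowance — status part-time ✓ (not excluded); service 197 days < 5 years (≈1825 days) ✗ → not eligible.
Professional Development Fund — service 197 days ≥ 90 days ✓; age 27 ≥ 21 ✓; dept Sales ✗ → not eligible.
Charitable Gift Match — service 197 days ≥ 26 weeks (≈182 days) ✓; grade IC6 ≥ IC4 ✓; age 27 ≥ 18 ✓; rating 3 ≥ 3 ✓; dept Sales ✗ → not eligible.
Life Insurance — status part-time ✗ (requires full-time or seasonal) → not eligible.
Mental Health Benefit — status part-time ✓ (not excluded); service 197 days < 12 months (≈360 days) ✗ → not eligible.
Supplemental Life Insurance — service 197 days < 18 months (≈540 days) ✗ → not eligible.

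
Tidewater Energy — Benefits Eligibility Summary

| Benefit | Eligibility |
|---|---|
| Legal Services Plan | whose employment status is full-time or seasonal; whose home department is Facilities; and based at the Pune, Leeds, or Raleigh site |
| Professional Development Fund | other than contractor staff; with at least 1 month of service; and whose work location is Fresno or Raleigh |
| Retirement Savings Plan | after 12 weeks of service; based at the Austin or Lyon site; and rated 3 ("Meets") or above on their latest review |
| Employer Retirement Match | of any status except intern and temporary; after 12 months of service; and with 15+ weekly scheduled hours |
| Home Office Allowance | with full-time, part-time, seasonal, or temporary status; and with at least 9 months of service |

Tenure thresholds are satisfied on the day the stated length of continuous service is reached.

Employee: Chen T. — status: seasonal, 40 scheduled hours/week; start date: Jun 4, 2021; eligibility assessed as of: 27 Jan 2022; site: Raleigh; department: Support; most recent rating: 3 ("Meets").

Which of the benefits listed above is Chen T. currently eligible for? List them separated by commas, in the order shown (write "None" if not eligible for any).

Service from Jun 4, 2021 to 27 Jan 2022: 237 days.
Legal Services Plan — status seasonal ✓; dept Support ✗ → not eligible.
Professional Development Fund — status seasonal ✓ (not excluded); service 237 days ≥ 1 month (≈30 days) ✓; site Raleigh ✓ → eligible.
Retirement Savings Plan — service 237 days ≥ 12 weeks (≈84 days) ✓; site Raleigh ✗ (not Austin or Lyon) → not eligible.
Employer Retirement Match — status seasonal ✓ (not excluded); service 237 days < 12 months (≈360 days) ✗ → not eligible.
Home Office Allowance — status seasonal ✓; service 237 days < 9 months (≈270 days) ✗ → not eligible.

Professional Development Fund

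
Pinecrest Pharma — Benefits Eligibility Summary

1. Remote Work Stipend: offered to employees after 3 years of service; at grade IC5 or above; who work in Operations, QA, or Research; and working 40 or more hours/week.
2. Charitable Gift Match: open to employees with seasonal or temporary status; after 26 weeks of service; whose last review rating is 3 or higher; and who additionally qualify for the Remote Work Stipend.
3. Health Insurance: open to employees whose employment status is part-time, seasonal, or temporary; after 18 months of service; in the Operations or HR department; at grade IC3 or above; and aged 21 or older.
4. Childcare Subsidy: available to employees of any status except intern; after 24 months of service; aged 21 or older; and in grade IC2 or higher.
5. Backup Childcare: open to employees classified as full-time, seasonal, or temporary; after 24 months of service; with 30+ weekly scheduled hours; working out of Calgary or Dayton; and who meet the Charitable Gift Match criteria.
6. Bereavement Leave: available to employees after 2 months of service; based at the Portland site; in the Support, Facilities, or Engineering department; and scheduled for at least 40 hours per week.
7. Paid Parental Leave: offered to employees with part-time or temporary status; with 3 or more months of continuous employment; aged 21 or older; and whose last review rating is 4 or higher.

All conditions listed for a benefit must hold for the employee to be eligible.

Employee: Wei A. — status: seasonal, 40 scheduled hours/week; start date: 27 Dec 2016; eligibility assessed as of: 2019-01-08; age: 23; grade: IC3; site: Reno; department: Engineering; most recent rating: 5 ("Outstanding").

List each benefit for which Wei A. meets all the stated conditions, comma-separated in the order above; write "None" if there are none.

Childcare Subsidy

Service from 27 Dec 2016 to 2019-01-08: 742 days.
Remote Work Stipend — service 742 days < 3 years (≈1095 days) ✗ → not eligible.
Charitable Gift Match — status seasonal ✓; service 742 days ≥ 26 weeks (≈182 days) ✓; rating 5 ≥ 3 ✓; not eligible for Remote Work Stipend ✗ → not eligible.
Health Insurance — status seasonal ✓; service 742 days ≥ 18 months (≈540 days) ✓; dept Engineering ✗ → not eligible.
Childcare Subsidy — status seasonal ✓ (not excluded); service 742 days ≥ 24 months (≈720 days) ✓; age 23 ≥ 21 ✓; grade IC3 ≥ IC2 ✓ → eligible.
Backup Childcare — status seasonal ✓; service 742 days ≥ 24 months (≈720 days) ✓; 40 hrs/wk ≥ 30 ✓; site Reno ✗ (not Calgary or Dayton) → not eligible.
Bereavement Leave — service 742 days ≥ 2 months (≈60 days) ✓; site Reno ✗ (not Portland) → not eligible.
Paid Parental Leave — status seasonal ✗ (requires part-time or temporary) → not eligible.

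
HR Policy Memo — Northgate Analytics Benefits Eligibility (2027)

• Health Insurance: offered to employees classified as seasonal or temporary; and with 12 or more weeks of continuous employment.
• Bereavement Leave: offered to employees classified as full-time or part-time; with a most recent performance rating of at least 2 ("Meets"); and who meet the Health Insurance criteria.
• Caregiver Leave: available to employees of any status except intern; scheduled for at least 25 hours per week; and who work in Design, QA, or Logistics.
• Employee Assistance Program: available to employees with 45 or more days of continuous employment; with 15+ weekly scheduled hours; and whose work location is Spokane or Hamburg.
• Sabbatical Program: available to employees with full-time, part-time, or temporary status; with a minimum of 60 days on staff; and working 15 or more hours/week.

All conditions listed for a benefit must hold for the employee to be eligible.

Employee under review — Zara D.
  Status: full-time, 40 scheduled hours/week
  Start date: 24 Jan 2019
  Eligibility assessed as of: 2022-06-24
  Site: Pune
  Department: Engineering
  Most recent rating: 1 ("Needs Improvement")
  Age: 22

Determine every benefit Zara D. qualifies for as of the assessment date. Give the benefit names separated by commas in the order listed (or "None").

Service from 24 Jan 2019 to 2022-06-24: 1247 days.
Health Insurance — status full-time ✗ (requires seasonal or temporary) → not eligible.
Bereavement Leave — status full-time ✓; rating 1 < 2 ✗ → not eligible.
Caregiver Leave — status full-time ✓ (not excluded); 40 hrs/wk ≥ 25 ✓; dept Engineering ✗ → not eligible.
Employee Assistance Program — service 1247 days ≥ 45 days ✓; 40 hrs/wk ≥ 15 ✓; site Pune ✗ (not Spokane or Hamburg) → not eligible.
Sabbatical Program — status full-time ✓; service 1247 days ≥ 60 days ✓; 40 hrs/wk ≥ 15 ✓ → eligible.

Sabbatical Program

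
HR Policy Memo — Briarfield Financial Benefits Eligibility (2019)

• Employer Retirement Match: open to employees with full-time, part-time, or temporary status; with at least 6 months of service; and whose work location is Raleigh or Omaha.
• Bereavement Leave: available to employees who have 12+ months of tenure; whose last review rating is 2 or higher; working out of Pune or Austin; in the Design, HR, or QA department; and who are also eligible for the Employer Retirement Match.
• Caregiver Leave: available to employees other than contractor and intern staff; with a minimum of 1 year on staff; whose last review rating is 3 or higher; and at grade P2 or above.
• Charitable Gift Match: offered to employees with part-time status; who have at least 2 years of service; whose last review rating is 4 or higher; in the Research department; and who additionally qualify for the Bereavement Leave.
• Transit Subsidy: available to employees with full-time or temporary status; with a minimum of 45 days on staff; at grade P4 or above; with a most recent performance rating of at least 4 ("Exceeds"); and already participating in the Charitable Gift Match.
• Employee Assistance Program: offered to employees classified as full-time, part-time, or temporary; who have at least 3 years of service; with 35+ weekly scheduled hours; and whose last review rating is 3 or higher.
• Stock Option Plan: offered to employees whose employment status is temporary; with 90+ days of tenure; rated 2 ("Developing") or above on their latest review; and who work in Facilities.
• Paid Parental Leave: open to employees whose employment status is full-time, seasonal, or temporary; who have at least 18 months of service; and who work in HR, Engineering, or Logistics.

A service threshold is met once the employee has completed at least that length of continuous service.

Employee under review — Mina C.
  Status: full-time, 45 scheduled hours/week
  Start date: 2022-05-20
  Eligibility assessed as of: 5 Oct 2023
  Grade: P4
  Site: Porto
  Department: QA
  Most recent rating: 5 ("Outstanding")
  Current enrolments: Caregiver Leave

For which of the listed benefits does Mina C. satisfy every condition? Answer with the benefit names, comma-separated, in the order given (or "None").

Service from 2022-05-20 to 5 Oct 2023: 503 days.
Employer Retirement Match — status full-time ✓; service 503 days ≥ 6 months (≈180 days) ✓; site Porto ✗ (not Raleigh or Omaha) → not eligible.
Bereavement Leave — service 503 days ≥ 12 months (≈360 days) ✓; rating 5 ≥ 2 ✓; site Porto ✗ (not Pune or Austin) → not eligible.
Caregiver Leave — status full-time ✓ (not excluded); service 503 days ≥ 1 year (≈365 days) ✓; rating 5 ≥ 3 ✓; grade P4 ≥ P2 ✓ → eligible.
Charitable Gift Match — status full-time ✗ (requires part-time) → not eligible.
Transit Subsidy — status full-time ✓; service 503 days ≥ 45 days ✓; grade P4 ≥ P4 ✓; rating 5 ≥ 4 ✓; not enrolled in Charitable Gift Match ✗ → not eligible.
Employee Assistance Program — status full-time ✓; service 503 days < 3 years (≈1095 days) ✗ → not eligible.
Stock Option Plan — status full-time ✗ (requires temporary) → not eligible.
Paid Parental Leave — status full-time ✓; service 503 days < 18 months (≈540 days) ✗ → not eligible.

Caregiver Leave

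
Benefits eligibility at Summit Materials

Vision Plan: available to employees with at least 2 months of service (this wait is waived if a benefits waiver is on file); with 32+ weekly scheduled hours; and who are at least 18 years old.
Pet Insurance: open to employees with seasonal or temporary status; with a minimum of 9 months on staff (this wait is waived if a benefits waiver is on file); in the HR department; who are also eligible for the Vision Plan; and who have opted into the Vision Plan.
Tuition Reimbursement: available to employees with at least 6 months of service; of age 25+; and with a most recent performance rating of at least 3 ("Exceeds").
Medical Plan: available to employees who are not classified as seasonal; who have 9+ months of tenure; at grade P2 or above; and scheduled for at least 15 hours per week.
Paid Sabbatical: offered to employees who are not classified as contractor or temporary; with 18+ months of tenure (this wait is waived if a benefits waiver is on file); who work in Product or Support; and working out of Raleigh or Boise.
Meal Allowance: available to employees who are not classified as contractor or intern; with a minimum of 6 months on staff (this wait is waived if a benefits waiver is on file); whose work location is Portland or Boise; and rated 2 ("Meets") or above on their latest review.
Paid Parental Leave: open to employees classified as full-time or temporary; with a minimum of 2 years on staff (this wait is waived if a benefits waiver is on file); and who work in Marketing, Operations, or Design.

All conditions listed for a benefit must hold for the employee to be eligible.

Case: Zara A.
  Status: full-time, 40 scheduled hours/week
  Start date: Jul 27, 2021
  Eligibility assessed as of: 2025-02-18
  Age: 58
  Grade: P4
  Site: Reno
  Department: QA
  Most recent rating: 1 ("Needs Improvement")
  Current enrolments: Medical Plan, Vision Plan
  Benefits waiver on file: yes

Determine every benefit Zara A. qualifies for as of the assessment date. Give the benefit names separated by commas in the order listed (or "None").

Service from Jul 27, 2021 to 2025-02-18: 1302 days.
Vision Plan — benefits waiver on file ✓; 40 hrs/wk ≥ 32 ✓; age 58 ≥ 18 ✓ → eligible.
Pet Insurance — status full-time ✗ (requires seasonal or temporary) → not eligible.
Tuition Reimbursement — service 1302 days ≥ 6 months (≈180 days) ✓; age 58 ≥ 25 ✓; rating 1 < 3 ✗ → not eligible.
Medical Plan — status full-time ✓ (not excluded); service 1302 days ≥ 9 months (≈270 days) ✓; grade P4 ≥ P2 ✓; 40 hrs/wk ≥ 15 ✓ → eligible.
Paid Sabbatical — status full-time ✓ (not excluded); benefits waiver on file ✓; dept QA ✗ → not eligible.
Meal Allowance — status full-time ✓ (not excluded); benefits waiver on file ✓; site Reno ✗ (not Portland or Boise) → not eligible.
Paid Parental Leave — status full-time ✓; benefits waiver on file ✓; dept QA ✗ → not eligible.

Vision Plan, Medical Plan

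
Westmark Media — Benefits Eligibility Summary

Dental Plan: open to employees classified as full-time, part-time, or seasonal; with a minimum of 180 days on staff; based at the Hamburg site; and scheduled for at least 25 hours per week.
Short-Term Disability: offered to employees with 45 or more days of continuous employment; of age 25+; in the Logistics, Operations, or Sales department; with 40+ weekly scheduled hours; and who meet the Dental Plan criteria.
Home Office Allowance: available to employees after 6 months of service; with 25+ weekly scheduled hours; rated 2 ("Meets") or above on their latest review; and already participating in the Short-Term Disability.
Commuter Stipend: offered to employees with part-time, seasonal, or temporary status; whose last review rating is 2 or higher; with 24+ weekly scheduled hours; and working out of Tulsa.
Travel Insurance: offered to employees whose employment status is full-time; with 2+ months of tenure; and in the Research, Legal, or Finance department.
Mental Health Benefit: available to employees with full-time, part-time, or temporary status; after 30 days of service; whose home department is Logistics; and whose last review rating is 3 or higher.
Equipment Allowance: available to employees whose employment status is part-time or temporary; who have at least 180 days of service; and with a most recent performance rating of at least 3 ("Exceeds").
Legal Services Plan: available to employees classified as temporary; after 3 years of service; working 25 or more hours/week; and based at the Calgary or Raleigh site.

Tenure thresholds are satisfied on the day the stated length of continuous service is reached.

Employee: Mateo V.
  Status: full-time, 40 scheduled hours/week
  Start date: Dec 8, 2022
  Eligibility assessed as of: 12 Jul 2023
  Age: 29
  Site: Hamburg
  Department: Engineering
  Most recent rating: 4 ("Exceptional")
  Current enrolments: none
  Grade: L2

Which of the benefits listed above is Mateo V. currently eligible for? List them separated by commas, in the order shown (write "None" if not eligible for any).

Service from Dec 8, 2022 to 12 Jul 2023: 216 days.
Dental Plan — status full-time ✓; service 216 days ≥ 180 days ✓; site Hamburg ✓; 40 hrs/wk ≥ 25 ✓ → eligible.
Short-Term Disability — service 216 days ≥ 45 days ✓; age 29 ≥ 25 ✓; dept Engineering ✗ → not eligible.
Home Office Allowance — service 216 days ≥ 6 months (≈180 days) ✓; 40 hrs/wk ≥ 25 ✓; rating 4 ≥ 2 ✓; not enrolled in Short-Term Disability ✗ → not eligible.
Commuter Stipend — status full-time ✗ (requires part-time, seasonal, or temporary) → not eligible.
Travel Insurance — status full-time ✓; service 216 days ≥ 2 months (≈60 days) ✓; dept Engineering ✗ → not eligible.
Mental Health Benefit — status full-time ✓; service 216 days ≥ 30 days ✓; dept Engineering ✗ → not eligible.
Equipment Allowance — status full-time ✗ (requires part-time or temporary) → not eligible.
Legal Services Plan — status full-time ✗ (requires temporary) → not eligible.

Dental Plan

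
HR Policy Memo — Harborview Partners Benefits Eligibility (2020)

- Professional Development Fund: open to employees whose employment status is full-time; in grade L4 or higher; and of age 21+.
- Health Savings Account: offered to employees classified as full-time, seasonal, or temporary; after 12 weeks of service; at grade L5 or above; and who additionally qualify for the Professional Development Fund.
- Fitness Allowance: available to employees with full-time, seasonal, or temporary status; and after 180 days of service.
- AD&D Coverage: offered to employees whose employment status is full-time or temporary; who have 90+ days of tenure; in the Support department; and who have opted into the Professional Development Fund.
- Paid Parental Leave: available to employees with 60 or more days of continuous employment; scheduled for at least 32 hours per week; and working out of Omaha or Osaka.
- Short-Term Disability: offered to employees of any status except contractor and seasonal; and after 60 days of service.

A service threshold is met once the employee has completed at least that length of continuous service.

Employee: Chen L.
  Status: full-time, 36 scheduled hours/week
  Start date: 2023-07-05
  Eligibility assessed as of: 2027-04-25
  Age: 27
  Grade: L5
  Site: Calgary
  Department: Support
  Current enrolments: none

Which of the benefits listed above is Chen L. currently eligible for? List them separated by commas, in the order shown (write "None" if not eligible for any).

Service from 2023-07-05 to 2027-04-25: 1390 days.
Professional Development Fund — status full-time ✓; grade L5 ≥ L4 ✓; age 27 ≥ 21 ✓ → eligible.
Health Savings Account — status full-time ✓; service 1390 days ≥ 12 weeks (≈84 days) ✓; grade L5 ≥ L5 ✓; eligible for Professional Development Fund ✓ → eligible.
Fitness Allowance — status full-time ✓; service 1390 days ≥ 180 days ✓ → eligible.
AD&D Coverage — status full-time ✓; service 1390 days ≥ 90 days ✓; dept Support ✓; not enrolled in Professional Development Fund ✗ → not eligible.
Paid Parental Leave — service 1390 days ≥ 60 days ✓; 36 hrs/wk ≥ 32 ✓; site Calgary ✗ (not Omaha or Osaka) → not eligible.
Short-Term Disability — status full-time ✓ (not excluded); service 1390 days ≥ 60 days ✓ → eligible.

Professional Development Fund, Health Savings Account, Fitness Allowance, Short-Term Disability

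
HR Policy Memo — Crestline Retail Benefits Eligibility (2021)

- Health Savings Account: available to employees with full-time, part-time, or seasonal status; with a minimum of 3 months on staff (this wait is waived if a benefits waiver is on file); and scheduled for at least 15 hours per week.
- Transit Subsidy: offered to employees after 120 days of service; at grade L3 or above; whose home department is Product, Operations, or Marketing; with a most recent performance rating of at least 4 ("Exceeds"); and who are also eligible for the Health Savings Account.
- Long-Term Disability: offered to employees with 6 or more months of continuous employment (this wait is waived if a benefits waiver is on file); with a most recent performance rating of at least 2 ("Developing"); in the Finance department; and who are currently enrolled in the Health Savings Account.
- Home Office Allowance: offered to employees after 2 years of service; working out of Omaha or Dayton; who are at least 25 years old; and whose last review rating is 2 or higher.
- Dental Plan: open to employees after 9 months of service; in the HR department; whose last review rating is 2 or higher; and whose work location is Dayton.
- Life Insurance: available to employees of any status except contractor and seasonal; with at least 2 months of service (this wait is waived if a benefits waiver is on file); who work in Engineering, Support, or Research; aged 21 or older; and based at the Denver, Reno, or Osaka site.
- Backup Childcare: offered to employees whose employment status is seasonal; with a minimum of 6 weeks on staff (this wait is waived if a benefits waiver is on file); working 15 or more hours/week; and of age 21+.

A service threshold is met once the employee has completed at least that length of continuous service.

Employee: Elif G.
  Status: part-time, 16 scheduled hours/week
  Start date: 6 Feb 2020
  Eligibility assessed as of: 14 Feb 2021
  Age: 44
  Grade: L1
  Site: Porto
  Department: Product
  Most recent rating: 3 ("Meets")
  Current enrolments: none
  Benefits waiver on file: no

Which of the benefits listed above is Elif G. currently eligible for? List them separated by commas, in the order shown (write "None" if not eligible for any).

Health Savings Account

Service from 6 Feb 2020 to 14 Feb 2021: 374 days.
Health Savings Account — status part-time ✓; no waiver, service 374 days ≥ 3 months (≈90 days) ✓; 16 hrs/wk ≥ 15 ✓ → eligible.
Transit Subsidy — service 374 days ≥ 120 days ✓; grade L1 < L3 ✗ → not eligible.
Long-Term Disability — no waiver, service 374 days ≥ 6 months (≈180 days) ✓; rating 3 ≥ 2 ✓; dept Product ✗ → not eligible.
Home Office Allowance — service 374 days < 2 years (≈730 days) ✗ → not eligible.
Dental Plan — service 374 days ≥ 9 months (≈270 days) ✓; dept Product ✗ → not eligible.
Life Insurance — status part-time ✓ (not excluded); no waiver, service 374 days ≥ 2 months (≈60 days) ✓; dept Product ✗ → not eligible.
Backup Childcare — status part-time ✗ (requires seasonal) → not eligible.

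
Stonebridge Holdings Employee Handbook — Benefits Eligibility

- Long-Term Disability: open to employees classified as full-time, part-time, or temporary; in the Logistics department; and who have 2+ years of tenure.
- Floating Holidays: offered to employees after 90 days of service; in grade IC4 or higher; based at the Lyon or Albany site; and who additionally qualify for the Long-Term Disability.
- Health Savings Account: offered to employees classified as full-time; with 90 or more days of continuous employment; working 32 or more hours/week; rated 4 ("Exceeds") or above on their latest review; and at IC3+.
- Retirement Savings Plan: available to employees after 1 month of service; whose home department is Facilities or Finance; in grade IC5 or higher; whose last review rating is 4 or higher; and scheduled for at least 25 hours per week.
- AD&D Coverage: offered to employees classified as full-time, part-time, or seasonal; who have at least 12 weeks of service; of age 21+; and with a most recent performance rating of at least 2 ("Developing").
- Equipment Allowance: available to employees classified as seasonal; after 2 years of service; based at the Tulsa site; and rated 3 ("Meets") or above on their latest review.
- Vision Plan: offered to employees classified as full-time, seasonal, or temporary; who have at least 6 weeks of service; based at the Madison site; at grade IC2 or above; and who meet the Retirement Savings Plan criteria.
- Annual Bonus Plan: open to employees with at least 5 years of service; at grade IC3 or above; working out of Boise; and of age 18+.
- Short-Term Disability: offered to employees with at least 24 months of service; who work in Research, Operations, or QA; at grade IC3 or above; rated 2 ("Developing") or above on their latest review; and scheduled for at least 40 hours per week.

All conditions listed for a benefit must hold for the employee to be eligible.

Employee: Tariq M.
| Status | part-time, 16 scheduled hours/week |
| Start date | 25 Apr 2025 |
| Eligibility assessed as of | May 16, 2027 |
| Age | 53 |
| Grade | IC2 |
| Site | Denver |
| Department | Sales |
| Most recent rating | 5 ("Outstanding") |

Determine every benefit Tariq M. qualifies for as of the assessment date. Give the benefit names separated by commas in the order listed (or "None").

AD&D Coverage

Service from 25 Apr 2025 to May 16, 2027: 751 days.
Long-Term Disability — status part-time ✓; dept Sales ✗ → not eligible.
Floating Holidays — service 751 days ≥ 90 days ✓; grade IC2 < IC4 ✗ → not eligible.
Health Savings Account — status part-time ✗ (requires full-time) → not eligible.
Retirement Savings Plan — service 751 days ≥ 1 month (≈30 days) ✓; dept Sales ✗ → not eligible.
AD&D Coverage — status part-time ✓; service 751 days ≥ 12 weeks (≈84 days) ✓; age 53 ≥ 21 ✓; rating 5 ≥ 2 ✓ → eligible.
Equipment Allowance — status part-time ✗ (requires seasonal) → not eligible.
Vision Plan — status part-time ✗ (requires full-time, seasonal, or temporary) → not eligible.
Annual Bonus Plan — service 751 days < 5 years (≈1825 days) ✗ → not eligible.
Short-Term Disability — service 751 days ≥ 24 months (≈720 days) ✓; dept Sales ✗ → not eligible.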